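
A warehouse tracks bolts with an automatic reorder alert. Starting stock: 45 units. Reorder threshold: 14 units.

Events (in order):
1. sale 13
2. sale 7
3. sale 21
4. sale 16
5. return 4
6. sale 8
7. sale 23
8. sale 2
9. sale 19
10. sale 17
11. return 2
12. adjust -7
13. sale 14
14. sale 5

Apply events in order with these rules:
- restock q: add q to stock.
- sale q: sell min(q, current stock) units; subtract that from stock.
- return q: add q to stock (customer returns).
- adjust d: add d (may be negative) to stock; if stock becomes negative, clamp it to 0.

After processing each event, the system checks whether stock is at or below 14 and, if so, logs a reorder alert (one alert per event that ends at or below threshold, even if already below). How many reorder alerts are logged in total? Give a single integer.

Answer: 12

Derivation:
Processing events:
Start: stock = 45
  Event 1 (sale 13): sell min(13,45)=13. stock: 45 - 13 = 32. total_sold = 13
  Event 2 (sale 7): sell min(7,32)=7. stock: 32 - 7 = 25. total_sold = 20
  Event 3 (sale 21): sell min(21,25)=21. stock: 25 - 21 = 4. total_sold = 41
  Event 4 (sale 16): sell min(16,4)=4. stock: 4 - 4 = 0. total_sold = 45
  Event 5 (return 4): 0 + 4 = 4
  Event 6 (sale 8): sell min(8,4)=4. stock: 4 - 4 = 0. total_sold = 49
  Event 7 (sale 23): sell min(23,0)=0. stock: 0 - 0 = 0. total_sold = 49
  Event 8 (sale 2): sell min(2,0)=0. stock: 0 - 0 = 0. total_sold = 49
  Event 9 (sale 19): sell min(19,0)=0. stock: 0 - 0 = 0. total_sold = 49
  Event 10 (sale 17): sell min(17,0)=0. stock: 0 - 0 = 0. total_sold = 49
  Event 11 (return 2): 0 + 2 = 2
  Event 12 (adjust -7): 2 + -7 = 0 (clamped to 0)
  Event 13 (sale 14): sell min(14,0)=0. stock: 0 - 0 = 0. total_sold = 49
  Event 14 (sale 5): sell min(5,0)=0. stock: 0 - 0 = 0. total_sold = 49
Final: stock = 0, total_sold = 49

Checking against threshold 14:
  After event 1: stock=32 > 14
  After event 2: stock=25 > 14
  After event 3: stock=4 <= 14 -> ALERT
  After event 4: stock=0 <= 14 -> ALERT
  After event 5: stock=4 <= 14 -> ALERT
  After event 6: stock=0 <= 14 -> ALERT
  After event 7: stock=0 <= 14 -> ALERT
  After event 8: stock=0 <= 14 -> ALERT
  After event 9: stock=0 <= 14 -> ALERT
  After event 10: stock=0 <= 14 -> ALERT
  After event 11: stock=2 <= 14 -> ALERT
  After event 12: stock=0 <= 14 -> ALERT
  After event 13: stock=0 <= 14 -> ALERT
  After event 14: stock=0 <= 14 -> ALERT
Alert events: [3, 4, 5, 6, 7, 8, 9, 10, 11, 12, 13, 14]. Count = 12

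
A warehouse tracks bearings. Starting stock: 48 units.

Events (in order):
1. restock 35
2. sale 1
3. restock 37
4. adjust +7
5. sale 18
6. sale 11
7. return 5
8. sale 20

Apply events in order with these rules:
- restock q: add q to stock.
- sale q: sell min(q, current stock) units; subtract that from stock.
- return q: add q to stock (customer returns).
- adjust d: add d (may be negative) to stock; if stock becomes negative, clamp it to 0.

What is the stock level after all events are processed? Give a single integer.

Processing events:
Start: stock = 48
  Event 1 (restock 35): 48 + 35 = 83
  Event 2 (sale 1): sell min(1,83)=1. stock: 83 - 1 = 82. total_sold = 1
  Event 3 (restock 37): 82 + 37 = 119
  Event 4 (adjust +7): 119 + 7 = 126
  Event 5 (sale 18): sell min(18,126)=18. stock: 126 - 18 = 108. total_sold = 19
  Event 6 (sale 11): sell min(11,108)=11. stock: 108 - 11 = 97. total_sold = 30
  Event 7 (return 5): 97 + 5 = 102
  Event 8 (sale 20): sell min(20,102)=20. stock: 102 - 20 = 82. total_sold = 50
Final: stock = 82, total_sold = 50

Answer: 82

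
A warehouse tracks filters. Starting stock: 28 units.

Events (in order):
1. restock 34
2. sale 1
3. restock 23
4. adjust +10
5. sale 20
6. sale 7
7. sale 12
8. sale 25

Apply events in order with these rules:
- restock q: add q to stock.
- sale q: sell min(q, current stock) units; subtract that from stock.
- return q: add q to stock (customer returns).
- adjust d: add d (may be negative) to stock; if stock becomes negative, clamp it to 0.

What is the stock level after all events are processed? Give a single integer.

Processing events:
Start: stock = 28
  Event 1 (restock 34): 28 + 34 = 62
  Event 2 (sale 1): sell min(1,62)=1. stock: 62 - 1 = 61. total_sold = 1
  Event 3 (restock 23): 61 + 23 = 84
  Event 4 (adjust +10): 84 + 10 = 94
  Event 5 (sale 20): sell min(20,94)=20. stock: 94 - 20 = 74. total_sold = 21
  Event 6 (sale 7): sell min(7,74)=7. stock: 74 - 7 = 67. total_sold = 28
  Event 7 (sale 12): sell min(12,67)=12. stock: 67 - 12 = 55. total_sold = 40
  Event 8 (sale 25): sell min(25,55)=25. stock: 55 - 25 = 30. total_sold = 65
Final: stock = 30, total_sold = 65

Answer: 30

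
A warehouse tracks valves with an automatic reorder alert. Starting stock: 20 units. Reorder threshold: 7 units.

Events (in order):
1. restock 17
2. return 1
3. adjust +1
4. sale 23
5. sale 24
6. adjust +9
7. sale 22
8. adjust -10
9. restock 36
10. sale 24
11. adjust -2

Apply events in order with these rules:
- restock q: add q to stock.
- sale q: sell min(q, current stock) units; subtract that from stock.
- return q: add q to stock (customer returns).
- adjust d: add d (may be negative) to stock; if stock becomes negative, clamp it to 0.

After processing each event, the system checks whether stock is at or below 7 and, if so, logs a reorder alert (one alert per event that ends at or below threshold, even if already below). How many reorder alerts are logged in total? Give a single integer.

Processing events:
Start: stock = 20
  Event 1 (restock 17): 20 + 17 = 37
  Event 2 (return 1): 37 + 1 = 38
  Event 3 (adjust +1): 38 + 1 = 39
  Event 4 (sale 23): sell min(23,39)=23. stock: 39 - 23 = 16. total_sold = 23
  Event 5 (sale 24): sell min(24,16)=16. stock: 16 - 16 = 0. total_sold = 39
  Event 6 (adjust +9): 0 + 9 = 9
  Event 7 (sale 22): sell min(22,9)=9. stock: 9 - 9 = 0. total_sold = 48
  Event 8 (adjust -10): 0 + -10 = 0 (clamped to 0)
  Event 9 (restock 36): 0 + 36 = 36
  Event 10 (sale 24): sell min(24,36)=24. stock: 36 - 24 = 12. total_sold = 72
  Event 11 (adjust -2): 12 + -2 = 10
Final: stock = 10, total_sold = 72

Checking against threshold 7:
  After event 1: stock=37 > 7
  After event 2: stock=38 > 7
  After event 3: stock=39 > 7
  After event 4: stock=16 > 7
  After event 5: stock=0 <= 7 -> ALERT
  After event 6: stock=9 > 7
  After event 7: stock=0 <= 7 -> ALERT
  After event 8: stock=0 <= 7 -> ALERT
  After event 9: stock=36 > 7
  After event 10: stock=12 > 7
  After event 11: stock=10 > 7
Alert events: [5, 7, 8]. Count = 3

Answer: 3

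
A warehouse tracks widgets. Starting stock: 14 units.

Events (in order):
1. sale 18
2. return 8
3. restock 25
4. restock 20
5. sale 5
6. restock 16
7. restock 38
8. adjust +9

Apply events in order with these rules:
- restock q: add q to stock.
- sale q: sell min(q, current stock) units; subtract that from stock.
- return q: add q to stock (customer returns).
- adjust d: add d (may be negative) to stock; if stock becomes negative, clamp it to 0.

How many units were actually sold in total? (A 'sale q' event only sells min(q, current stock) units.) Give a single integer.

Answer: 19

Derivation:
Processing events:
Start: stock = 14
  Event 1 (sale 18): sell min(18,14)=14. stock: 14 - 14 = 0. total_sold = 14
  Event 2 (return 8): 0 + 8 = 8
  Event 3 (restock 25): 8 + 25 = 33
  Event 4 (restock 20): 33 + 20 = 53
  Event 5 (sale 5): sell min(5,53)=5. stock: 53 - 5 = 48. total_sold = 19
  Event 6 (restock 16): 48 + 16 = 64
  Event 7 (restock 38): 64 + 38 = 102
  Event 8 (adjust +9): 102 + 9 = 111
Final: stock = 111, total_sold = 19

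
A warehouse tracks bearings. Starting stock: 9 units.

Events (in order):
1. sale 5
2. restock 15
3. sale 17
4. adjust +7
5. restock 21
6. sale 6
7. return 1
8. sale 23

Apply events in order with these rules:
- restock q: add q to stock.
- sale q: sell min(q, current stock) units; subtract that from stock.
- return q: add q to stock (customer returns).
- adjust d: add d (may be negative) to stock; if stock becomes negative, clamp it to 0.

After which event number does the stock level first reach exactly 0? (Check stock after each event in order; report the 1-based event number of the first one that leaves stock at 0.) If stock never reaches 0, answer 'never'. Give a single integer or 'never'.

Processing events:
Start: stock = 9
  Event 1 (sale 5): sell min(5,9)=5. stock: 9 - 5 = 4. total_sold = 5
  Event 2 (restock 15): 4 + 15 = 19
  Event 3 (sale 17): sell min(17,19)=17. stock: 19 - 17 = 2. total_sold = 22
  Event 4 (adjust +7): 2 + 7 = 9
  Event 5 (restock 21): 9 + 21 = 30
  Event 6 (sale 6): sell min(6,30)=6. stock: 30 - 6 = 24. total_sold = 28
  Event 7 (return 1): 24 + 1 = 25
  Event 8 (sale 23): sell min(23,25)=23. stock: 25 - 23 = 2. total_sold = 51
Final: stock = 2, total_sold = 51

Stock never reaches 0.

Answer: never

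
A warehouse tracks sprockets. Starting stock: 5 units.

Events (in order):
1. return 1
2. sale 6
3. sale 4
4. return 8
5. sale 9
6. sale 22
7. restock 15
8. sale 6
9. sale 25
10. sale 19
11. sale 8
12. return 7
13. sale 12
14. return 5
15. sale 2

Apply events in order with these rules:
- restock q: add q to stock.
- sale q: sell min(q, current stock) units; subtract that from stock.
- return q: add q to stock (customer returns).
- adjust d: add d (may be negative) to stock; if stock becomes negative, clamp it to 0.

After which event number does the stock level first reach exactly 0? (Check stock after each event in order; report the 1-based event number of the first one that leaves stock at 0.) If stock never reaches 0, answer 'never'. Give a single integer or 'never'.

Processing events:
Start: stock = 5
  Event 1 (return 1): 5 + 1 = 6
  Event 2 (sale 6): sell min(6,6)=6. stock: 6 - 6 = 0. total_sold = 6
  Event 3 (sale 4): sell min(4,0)=0. stock: 0 - 0 = 0. total_sold = 6
  Event 4 (return 8): 0 + 8 = 8
  Event 5 (sale 9): sell min(9,8)=8. stock: 8 - 8 = 0. total_sold = 14
  Event 6 (sale 22): sell min(22,0)=0. stock: 0 - 0 = 0. total_sold = 14
  Event 7 (restock 15): 0 + 15 = 15
  Event 8 (sale 6): sell min(6,15)=6. stock: 15 - 6 = 9. total_sold = 20
  Event 9 (sale 25): sell min(25,9)=9. stock: 9 - 9 = 0. total_sold = 29
  Event 10 (sale 19): sell min(19,0)=0. stock: 0 - 0 = 0. total_sold = 29
  Event 11 (sale 8): sell min(8,0)=0. stock: 0 - 0 = 0. total_sold = 29
  Event 12 (return 7): 0 + 7 = 7
  Event 13 (sale 12): sell min(12,7)=7. stock: 7 - 7 = 0. total_sold = 36
  Event 14 (return 5): 0 + 5 = 5
  Event 15 (sale 2): sell min(2,5)=2. stock: 5 - 2 = 3. total_sold = 38
Final: stock = 3, total_sold = 38

First zero at event 2.

Answer: 2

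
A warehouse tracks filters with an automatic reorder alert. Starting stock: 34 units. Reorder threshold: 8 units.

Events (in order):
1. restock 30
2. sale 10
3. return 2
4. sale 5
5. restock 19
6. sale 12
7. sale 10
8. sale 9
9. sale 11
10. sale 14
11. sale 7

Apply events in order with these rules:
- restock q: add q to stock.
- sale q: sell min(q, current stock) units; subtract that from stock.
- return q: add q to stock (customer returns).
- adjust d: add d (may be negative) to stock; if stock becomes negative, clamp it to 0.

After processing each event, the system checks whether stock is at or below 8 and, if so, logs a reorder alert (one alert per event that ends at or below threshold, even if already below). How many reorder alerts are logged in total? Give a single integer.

Answer: 1

Derivation:
Processing events:
Start: stock = 34
  Event 1 (restock 30): 34 + 30 = 64
  Event 2 (sale 10): sell min(10,64)=10. stock: 64 - 10 = 54. total_sold = 10
  Event 3 (return 2): 54 + 2 = 56
  Event 4 (sale 5): sell min(5,56)=5. stock: 56 - 5 = 51. total_sold = 15
  Event 5 (restock 19): 51 + 19 = 70
  Event 6 (sale 12): sell min(12,70)=12. stock: 70 - 12 = 58. total_sold = 27
  Event 7 (sale 10): sell min(10,58)=10. stock: 58 - 10 = 48. total_sold = 37
  Event 8 (sale 9): sell min(9,48)=9. stock: 48 - 9 = 39. total_sold = 46
  Event 9 (sale 11): sell min(11,39)=11. stock: 39 - 11 = 28. total_sold = 57
  Event 10 (sale 14): sell min(14,28)=14. stock: 28 - 14 = 14. total_sold = 71
  Event 11 (sale 7): sell min(7,14)=7. stock: 14 - 7 = 7. total_sold = 78
Final: stock = 7, total_sold = 78

Checking against threshold 8:
  After event 1: stock=64 > 8
  After event 2: stock=54 > 8
  After event 3: stock=56 > 8
  After event 4: stock=51 > 8
  After event 5: stock=70 > 8
  After event 6: stock=58 > 8
  After event 7: stock=48 > 8
  After event 8: stock=39 > 8
  After event 9: stock=28 > 8
  After event 10: stock=14 > 8
  After event 11: stock=7 <= 8 -> ALERT
Alert events: [11]. Count = 1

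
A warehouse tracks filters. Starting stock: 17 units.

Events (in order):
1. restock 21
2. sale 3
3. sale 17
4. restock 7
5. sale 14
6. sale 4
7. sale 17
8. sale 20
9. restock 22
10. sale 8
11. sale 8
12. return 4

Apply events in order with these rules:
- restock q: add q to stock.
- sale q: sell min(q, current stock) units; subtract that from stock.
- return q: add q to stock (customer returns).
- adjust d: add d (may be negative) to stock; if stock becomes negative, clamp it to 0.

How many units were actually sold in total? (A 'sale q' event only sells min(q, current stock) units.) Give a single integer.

Answer: 61

Derivation:
Processing events:
Start: stock = 17
  Event 1 (restock 21): 17 + 21 = 38
  Event 2 (sale 3): sell min(3,38)=3. stock: 38 - 3 = 35. total_sold = 3
  Event 3 (sale 17): sell min(17,35)=17. stock: 35 - 17 = 18. total_sold = 20
  Event 4 (restock 7): 18 + 7 = 25
  Event 5 (sale 14): sell min(14,25)=14. stock: 25 - 14 = 11. total_sold = 34
  Event 6 (sale 4): sell min(4,11)=4. stock: 11 - 4 = 7. total_sold = 38
  Event 7 (sale 17): sell min(17,7)=7. stock: 7 - 7 = 0. total_sold = 45
  Event 8 (sale 20): sell min(20,0)=0. stock: 0 - 0 = 0. total_sold = 45
  Event 9 (restock 22): 0 + 22 = 22
  Event 10 (sale 8): sell min(8,22)=8. stock: 22 - 8 = 14. total_sold = 53
  Event 11 (sale 8): sell min(8,14)=8. stock: 14 - 8 = 6. total_sold = 61
  Event 12 (return 4): 6 + 4 = 10
Final: stock = 10, total_sold = 61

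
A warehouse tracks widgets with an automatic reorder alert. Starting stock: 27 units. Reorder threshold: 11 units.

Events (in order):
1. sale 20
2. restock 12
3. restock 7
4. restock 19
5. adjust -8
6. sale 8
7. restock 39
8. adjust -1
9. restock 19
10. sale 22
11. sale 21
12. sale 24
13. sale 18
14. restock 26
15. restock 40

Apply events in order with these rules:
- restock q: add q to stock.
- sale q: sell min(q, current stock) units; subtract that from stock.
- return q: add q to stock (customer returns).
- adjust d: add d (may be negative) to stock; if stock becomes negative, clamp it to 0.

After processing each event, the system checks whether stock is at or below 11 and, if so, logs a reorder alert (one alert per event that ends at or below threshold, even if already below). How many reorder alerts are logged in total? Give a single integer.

Processing events:
Start: stock = 27
  Event 1 (sale 20): sell min(20,27)=20. stock: 27 - 20 = 7. total_sold = 20
  Event 2 (restock 12): 7 + 12 = 19
  Event 3 (restock 7): 19 + 7 = 26
  Event 4 (restock 19): 26 + 19 = 45
  Event 5 (adjust -8): 45 + -8 = 37
  Event 6 (sale 8): sell min(8,37)=8. stock: 37 - 8 = 29. total_sold = 28
  Event 7 (restock 39): 29 + 39 = 68
  Event 8 (adjust -1): 68 + -1 = 67
  Event 9 (restock 19): 67 + 19 = 86
  Event 10 (sale 22): sell min(22,86)=22. stock: 86 - 22 = 64. total_sold = 50
  Event 11 (sale 21): sell min(21,64)=21. stock: 64 - 21 = 43. total_sold = 71
  Event 12 (sale 24): sell min(24,43)=24. stock: 43 - 24 = 19. total_sold = 95
  Event 13 (sale 18): sell min(18,19)=18. stock: 19 - 18 = 1. total_sold = 113
  Event 14 (restock 26): 1 + 26 = 27
  Event 15 (restock 40): 27 + 40 = 67
Final: stock = 67, total_sold = 113

Checking against threshold 11:
  After event 1: stock=7 <= 11 -> ALERT
  After event 2: stock=19 > 11
  After event 3: stock=26 > 11
  After event 4: stock=45 > 11
  After event 5: stock=37 > 11
  After event 6: stock=29 > 11
  After event 7: stock=68 > 11
  After event 8: stock=67 > 11
  After event 9: stock=86 > 11
  After event 10: stock=64 > 11
  After event 11: stock=43 > 11
  After event 12: stock=19 > 11
  After event 13: stock=1 <= 11 -> ALERT
  After event 14: stock=27 > 11
  After event 15: stock=67 > 11
Alert events: [1, 13]. Count = 2

Answer: 2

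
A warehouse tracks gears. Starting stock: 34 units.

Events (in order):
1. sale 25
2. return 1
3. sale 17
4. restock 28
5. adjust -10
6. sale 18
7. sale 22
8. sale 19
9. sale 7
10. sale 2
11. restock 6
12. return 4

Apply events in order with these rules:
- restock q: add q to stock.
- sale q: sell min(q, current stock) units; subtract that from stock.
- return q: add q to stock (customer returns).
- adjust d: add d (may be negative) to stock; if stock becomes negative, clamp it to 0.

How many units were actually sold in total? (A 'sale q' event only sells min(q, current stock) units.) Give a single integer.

Answer: 53

Derivation:
Processing events:
Start: stock = 34
  Event 1 (sale 25): sell min(25,34)=25. stock: 34 - 25 = 9. total_sold = 25
  Event 2 (return 1): 9 + 1 = 10
  Event 3 (sale 17): sell min(17,10)=10. stock: 10 - 10 = 0. total_sold = 35
  Event 4 (restock 28): 0 + 28 = 28
  Event 5 (adjust -10): 28 + -10 = 18
  Event 6 (sale 18): sell min(18,18)=18. stock: 18 - 18 = 0. total_sold = 53
  Event 7 (sale 22): sell min(22,0)=0. stock: 0 - 0 = 0. total_sold = 53
  Event 8 (sale 19): sell min(19,0)=0. stock: 0 - 0 = 0. total_sold = 53
  Event 9 (sale 7): sell min(7,0)=0. stock: 0 - 0 = 0. total_sold = 53
  Event 10 (sale 2): sell min(2,0)=0. stock: 0 - 0 = 0. total_sold = 53
  Event 11 (restock 6): 0 + 6 = 6
  Event 12 (return 4): 6 + 4 = 10
Final: stock = 10, total_sold = 53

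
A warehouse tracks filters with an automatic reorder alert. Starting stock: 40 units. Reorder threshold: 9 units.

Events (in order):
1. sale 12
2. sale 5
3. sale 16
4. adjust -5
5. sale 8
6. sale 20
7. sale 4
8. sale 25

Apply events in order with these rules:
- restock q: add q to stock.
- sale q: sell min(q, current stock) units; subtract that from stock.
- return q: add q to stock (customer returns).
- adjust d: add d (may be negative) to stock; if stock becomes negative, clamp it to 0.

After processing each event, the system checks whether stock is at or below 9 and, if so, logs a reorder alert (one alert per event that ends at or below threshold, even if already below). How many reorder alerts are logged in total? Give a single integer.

Answer: 6

Derivation:
Processing events:
Start: stock = 40
  Event 1 (sale 12): sell min(12,40)=12. stock: 40 - 12 = 28. total_sold = 12
  Event 2 (sale 5): sell min(5,28)=5. stock: 28 - 5 = 23. total_sold = 17
  Event 3 (sale 16): sell min(16,23)=16. stock: 23 - 16 = 7. total_sold = 33
  Event 4 (adjust -5): 7 + -5 = 2
  Event 5 (sale 8): sell min(8,2)=2. stock: 2 - 2 = 0. total_sold = 35
  Event 6 (sale 20): sell min(20,0)=0. stock: 0 - 0 = 0. total_sold = 35
  Event 7 (sale 4): sell min(4,0)=0. stock: 0 - 0 = 0. total_sold = 35
  Event 8 (sale 25): sell min(25,0)=0. stock: 0 - 0 = 0. total_sold = 35
Final: stock = 0, total_sold = 35

Checking against threshold 9:
  After event 1: stock=28 > 9
  After event 2: stock=23 > 9
  After event 3: stock=7 <= 9 -> ALERT
  After event 4: stock=2 <= 9 -> ALERT
  After event 5: stock=0 <= 9 -> ALERT
  After event 6: stock=0 <= 9 -> ALERT
  After event 7: stock=0 <= 9 -> ALERT
  After event 8: stock=0 <= 9 -> ALERT
Alert events: [3, 4, 5, 6, 7, 8]. Count = 6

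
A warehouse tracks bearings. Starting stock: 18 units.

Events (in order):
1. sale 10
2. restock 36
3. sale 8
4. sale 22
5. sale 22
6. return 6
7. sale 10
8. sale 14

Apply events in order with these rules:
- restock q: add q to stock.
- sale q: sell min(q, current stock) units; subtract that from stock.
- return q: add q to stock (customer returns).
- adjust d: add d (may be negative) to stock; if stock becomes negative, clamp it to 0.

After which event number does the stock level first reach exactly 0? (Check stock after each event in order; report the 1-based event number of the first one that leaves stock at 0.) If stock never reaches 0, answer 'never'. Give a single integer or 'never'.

Processing events:
Start: stock = 18
  Event 1 (sale 10): sell min(10,18)=10. stock: 18 - 10 = 8. total_sold = 10
  Event 2 (restock 36): 8 + 36 = 44
  Event 3 (sale 8): sell min(8,44)=8. stock: 44 - 8 = 36. total_sold = 18
  Event 4 (sale 22): sell min(22,36)=22. stock: 36 - 22 = 14. total_sold = 40
  Event 5 (sale 22): sell min(22,14)=14. stock: 14 - 14 = 0. total_sold = 54
  Event 6 (return 6): 0 + 6 = 6
  Event 7 (sale 10): sell min(10,6)=6. stock: 6 - 6 = 0. total_sold = 60
  Event 8 (sale 14): sell min(14,0)=0. stock: 0 - 0 = 0. total_sold = 60
Final: stock = 0, total_sold = 60

First zero at event 5.

Answer: 5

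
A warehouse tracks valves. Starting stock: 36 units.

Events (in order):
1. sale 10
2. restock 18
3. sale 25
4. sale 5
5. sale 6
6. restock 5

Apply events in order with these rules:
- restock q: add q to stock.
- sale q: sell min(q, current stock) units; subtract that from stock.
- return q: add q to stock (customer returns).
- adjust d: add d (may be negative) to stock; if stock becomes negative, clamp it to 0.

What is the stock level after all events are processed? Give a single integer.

Processing events:
Start: stock = 36
  Event 1 (sale 10): sell min(10,36)=10. stock: 36 - 10 = 26. total_sold = 10
  Event 2 (restock 18): 26 + 18 = 44
  Event 3 (sale 25): sell min(25,44)=25. stock: 44 - 25 = 19. total_sold = 35
  Event 4 (sale 5): sell min(5,19)=5. stock: 19 - 5 = 14. total_sold = 40
  Event 5 (sale 6): sell min(6,14)=6. stock: 14 - 6 = 8. total_sold = 46
  Event 6 (restock 5): 8 + 5 = 13
Final: stock = 13, total_sold = 46

Answer: 13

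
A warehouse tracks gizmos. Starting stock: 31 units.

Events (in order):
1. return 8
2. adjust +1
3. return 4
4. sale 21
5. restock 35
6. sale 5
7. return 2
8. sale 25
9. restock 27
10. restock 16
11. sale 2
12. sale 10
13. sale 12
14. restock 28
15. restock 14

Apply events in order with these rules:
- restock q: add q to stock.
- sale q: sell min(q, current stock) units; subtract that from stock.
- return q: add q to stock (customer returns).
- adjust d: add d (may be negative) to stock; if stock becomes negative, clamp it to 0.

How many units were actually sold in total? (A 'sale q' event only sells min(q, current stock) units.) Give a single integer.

Answer: 75

Derivation:
Processing events:
Start: stock = 31
  Event 1 (return 8): 31 + 8 = 39
  Event 2 (adjust +1): 39 + 1 = 40
  Event 3 (return 4): 40 + 4 = 44
  Event 4 (sale 21): sell min(21,44)=21. stock: 44 - 21 = 23. total_sold = 21
  Event 5 (restock 35): 23 + 35 = 58
  Event 6 (sale 5): sell min(5,58)=5. stock: 58 - 5 = 53. total_sold = 26
  Event 7 (return 2): 53 + 2 = 55
  Event 8 (sale 25): sell min(25,55)=25. stock: 55 - 25 = 30. total_sold = 51
  Event 9 (restock 27): 30 + 27 = 57
  Event 10 (restock 16): 57 + 16 = 73
  Event 11 (sale 2): sell min(2,73)=2. stock: 73 - 2 = 71. total_sold = 53
  Event 12 (sale 10): sell min(10,71)=10. stock: 71 - 10 = 61. total_sold = 63
  Event 13 (sale 12): sell min(12,61)=12. stock: 61 - 12 = 49. total_sold = 75
  Event 14 (restock 28): 49 + 28 = 77
  Event 15 (restock 14): 77 + 14 = 91
Final: stock = 91, total_sold = 75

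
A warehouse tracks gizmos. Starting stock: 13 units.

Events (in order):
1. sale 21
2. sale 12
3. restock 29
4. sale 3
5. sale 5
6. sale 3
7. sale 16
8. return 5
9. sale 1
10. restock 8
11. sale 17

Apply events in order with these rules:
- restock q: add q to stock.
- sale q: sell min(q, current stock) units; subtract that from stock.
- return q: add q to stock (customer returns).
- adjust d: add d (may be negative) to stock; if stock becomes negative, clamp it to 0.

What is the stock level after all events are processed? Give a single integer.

Processing events:
Start: stock = 13
  Event 1 (sale 21): sell min(21,13)=13. stock: 13 - 13 = 0. total_sold = 13
  Event 2 (sale 12): sell min(12,0)=0. stock: 0 - 0 = 0. total_sold = 13
  Event 3 (restock 29): 0 + 29 = 29
  Event 4 (sale 3): sell min(3,29)=3. stock: 29 - 3 = 26. total_sold = 16
  Event 5 (sale 5): sell min(5,26)=5. stock: 26 - 5 = 21. total_sold = 21
  Event 6 (sale 3): sell min(3,21)=3. stock: 21 - 3 = 18. total_sold = 24
  Event 7 (sale 16): sell min(16,18)=16. stock: 18 - 16 = 2. total_sold = 40
  Event 8 (return 5): 2 + 5 = 7
  Event 9 (sale 1): sell min(1,7)=1. stock: 7 - 1 = 6. total_sold = 41
  Event 10 (restock 8): 6 + 8 = 14
  Event 11 (sale 17): sell min(17,14)=14. stock: 14 - 14 = 0. total_sold = 55
Final: stock = 0, total_sold = 55

Answer: 0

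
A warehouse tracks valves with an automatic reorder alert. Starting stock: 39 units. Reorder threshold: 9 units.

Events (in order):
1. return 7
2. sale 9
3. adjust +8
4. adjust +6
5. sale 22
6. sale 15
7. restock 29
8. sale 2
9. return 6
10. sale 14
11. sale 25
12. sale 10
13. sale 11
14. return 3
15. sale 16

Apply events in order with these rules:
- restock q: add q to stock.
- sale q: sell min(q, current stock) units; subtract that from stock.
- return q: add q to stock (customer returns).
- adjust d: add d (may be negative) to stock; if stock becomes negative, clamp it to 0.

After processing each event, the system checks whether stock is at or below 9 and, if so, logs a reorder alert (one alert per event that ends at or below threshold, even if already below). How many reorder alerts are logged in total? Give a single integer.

Answer: 5

Derivation:
Processing events:
Start: stock = 39
  Event 1 (return 7): 39 + 7 = 46
  Event 2 (sale 9): sell min(9,46)=9. stock: 46 - 9 = 37. total_sold = 9
  Event 3 (adjust +8): 37 + 8 = 45
  Event 4 (adjust +6): 45 + 6 = 51
  Event 5 (sale 22): sell min(22,51)=22. stock: 51 - 22 = 29. total_sold = 31
  Event 6 (sale 15): sell min(15,29)=15. stock: 29 - 15 = 14. total_sold = 46
  Event 7 (restock 29): 14 + 29 = 43
  Event 8 (sale 2): sell min(2,43)=2. stock: 43 - 2 = 41. total_sold = 48
  Event 9 (return 6): 41 + 6 = 47
  Event 10 (sale 14): sell min(14,47)=14. stock: 47 - 14 = 33. total_sold = 62
  Event 11 (sale 25): sell min(25,33)=25. stock: 33 - 25 = 8. total_sold = 87
  Event 12 (sale 10): sell min(10,8)=8. stock: 8 - 8 = 0. total_sold = 95
  Event 13 (sale 11): sell min(11,0)=0. stock: 0 - 0 = 0. total_sold = 95
  Event 14 (return 3): 0 + 3 = 3
  Event 15 (sale 16): sell min(16,3)=3. stock: 3 - 3 = 0. total_sold = 98
Final: stock = 0, total_sold = 98

Checking against threshold 9:
  After event 1: stock=46 > 9
  After event 2: stock=37 > 9
  After event 3: stock=45 > 9
  After event 4: stock=51 > 9
  After event 5: stock=29 > 9
  After event 6: stock=14 > 9
  After event 7: stock=43 > 9
  After event 8: stock=41 > 9
  After event 9: stock=47 > 9
  After event 10: stock=33 > 9
  After event 11: stock=8 <= 9 -> ALERT
  After event 12: stock=0 <= 9 -> ALERT
  After event 13: stock=0 <= 9 -> ALERT
  After event 14: stock=3 <= 9 -> ALERT
  After event 15: stock=0 <= 9 -> ALERT
Alert events: [11, 12, 13, 14, 15]. Count = 5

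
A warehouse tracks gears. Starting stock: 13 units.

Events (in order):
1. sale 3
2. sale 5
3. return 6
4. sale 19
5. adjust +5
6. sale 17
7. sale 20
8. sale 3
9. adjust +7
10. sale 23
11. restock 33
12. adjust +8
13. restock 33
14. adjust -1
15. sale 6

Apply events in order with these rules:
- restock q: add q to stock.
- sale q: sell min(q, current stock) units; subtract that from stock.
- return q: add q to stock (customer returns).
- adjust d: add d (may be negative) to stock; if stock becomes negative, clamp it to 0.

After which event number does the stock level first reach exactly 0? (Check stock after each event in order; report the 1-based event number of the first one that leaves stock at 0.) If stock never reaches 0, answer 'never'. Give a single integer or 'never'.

Answer: 4

Derivation:
Processing events:
Start: stock = 13
  Event 1 (sale 3): sell min(3,13)=3. stock: 13 - 3 = 10. total_sold = 3
  Event 2 (sale 5): sell min(5,10)=5. stock: 10 - 5 = 5. total_sold = 8
  Event 3 (return 6): 5 + 6 = 11
  Event 4 (sale 19): sell min(19,11)=11. stock: 11 - 11 = 0. total_sold = 19
  Event 5 (adjust +5): 0 + 5 = 5
  Event 6 (sale 17): sell min(17,5)=5. stock: 5 - 5 = 0. total_sold = 24
  Event 7 (sale 20): sell min(20,0)=0. stock: 0 - 0 = 0. total_sold = 24
  Event 8 (sale 3): sell min(3,0)=0. stock: 0 - 0 = 0. total_sold = 24
  Event 9 (adjust +7): 0 + 7 = 7
  Event 10 (sale 23): sell min(23,7)=7. stock: 7 - 7 = 0. total_sold = 31
  Event 11 (restock 33): 0 + 33 = 33
  Event 12 (adjust +8): 33 + 8 = 41
  Event 13 (restock 33): 41 + 33 = 74
  Event 14 (adjust -1): 74 + -1 = 73
  Event 15 (sale 6): sell min(6,73)=6. stock: 73 - 6 = 67. total_sold = 37
Final: stock = 67, total_sold = 37

First zero at event 4.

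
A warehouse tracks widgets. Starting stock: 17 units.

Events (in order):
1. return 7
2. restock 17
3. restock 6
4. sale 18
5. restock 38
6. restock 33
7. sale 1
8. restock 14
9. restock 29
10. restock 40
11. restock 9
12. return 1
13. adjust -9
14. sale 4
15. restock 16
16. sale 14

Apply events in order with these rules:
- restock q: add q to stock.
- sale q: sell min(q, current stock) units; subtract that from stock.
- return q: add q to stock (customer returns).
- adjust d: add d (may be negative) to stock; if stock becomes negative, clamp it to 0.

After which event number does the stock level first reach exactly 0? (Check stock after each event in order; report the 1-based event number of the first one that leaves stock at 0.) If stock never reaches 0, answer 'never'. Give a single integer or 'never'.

Processing events:
Start: stock = 17
  Event 1 (return 7): 17 + 7 = 24
  Event 2 (restock 17): 24 + 17 = 41
  Event 3 (restock 6): 41 + 6 = 47
  Event 4 (sale 18): sell min(18,47)=18. stock: 47 - 18 = 29. total_sold = 18
  Event 5 (restock 38): 29 + 38 = 67
  Event 6 (restock 33): 67 + 33 = 100
  Event 7 (sale 1): sell min(1,100)=1. stock: 100 - 1 = 99. total_sold = 19
  Event 8 (restock 14): 99 + 14 = 113
  Event 9 (restock 29): 113 + 29 = 142
  Event 10 (restock 40): 142 + 40 = 182
  Event 11 (restock 9): 182 + 9 = 191
  Event 12 (return 1): 191 + 1 = 192
  Event 13 (adjust -9): 192 + -9 = 183
  Event 14 (sale 4): sell min(4,183)=4. stock: 183 - 4 = 179. total_sold = 23
  Event 15 (restock 16): 179 + 16 = 195
  Event 16 (sale 14): sell min(14,195)=14. stock: 195 - 14 = 181. total_sold = 37
Final: stock = 181, total_sold = 37

Stock never reaches 0.

Answer: never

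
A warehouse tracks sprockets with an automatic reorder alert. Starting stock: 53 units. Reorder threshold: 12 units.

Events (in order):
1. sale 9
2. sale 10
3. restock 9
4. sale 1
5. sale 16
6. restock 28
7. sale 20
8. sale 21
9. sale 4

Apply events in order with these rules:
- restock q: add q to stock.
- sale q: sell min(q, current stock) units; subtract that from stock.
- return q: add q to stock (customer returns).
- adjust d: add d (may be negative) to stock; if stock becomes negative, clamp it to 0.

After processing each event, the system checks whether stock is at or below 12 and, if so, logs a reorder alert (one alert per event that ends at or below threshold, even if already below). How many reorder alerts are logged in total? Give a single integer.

Processing events:
Start: stock = 53
  Event 1 (sale 9): sell min(9,53)=9. stock: 53 - 9 = 44. total_sold = 9
  Event 2 (sale 10): sell min(10,44)=10. stock: 44 - 10 = 34. total_sold = 19
  Event 3 (restock 9): 34 + 9 = 43
  Event 4 (sale 1): sell min(1,43)=1. stock: 43 - 1 = 42. total_sold = 20
  Event 5 (sale 16): sell min(16,42)=16. stock: 42 - 16 = 26. total_sold = 36
  Event 6 (restock 28): 26 + 28 = 54
  Event 7 (sale 20): sell min(20,54)=20. stock: 54 - 20 = 34. total_sold = 56
  Event 8 (sale 21): sell min(21,34)=21. stock: 34 - 21 = 13. total_sold = 77
  Event 9 (sale 4): sell min(4,13)=4. stock: 13 - 4 = 9. total_sold = 81
Final: stock = 9, total_sold = 81

Checking against threshold 12:
  After event 1: stock=44 > 12
  After event 2: stock=34 > 12
  After event 3: stock=43 > 12
  After event 4: stock=42 > 12
  After event 5: stock=26 > 12
  After event 6: stock=54 > 12
  After event 7: stock=34 > 12
  After event 8: stock=13 > 12
  After event 9: stock=9 <= 12 -> ALERT
Alert events: [9]. Count = 1

Answer: 1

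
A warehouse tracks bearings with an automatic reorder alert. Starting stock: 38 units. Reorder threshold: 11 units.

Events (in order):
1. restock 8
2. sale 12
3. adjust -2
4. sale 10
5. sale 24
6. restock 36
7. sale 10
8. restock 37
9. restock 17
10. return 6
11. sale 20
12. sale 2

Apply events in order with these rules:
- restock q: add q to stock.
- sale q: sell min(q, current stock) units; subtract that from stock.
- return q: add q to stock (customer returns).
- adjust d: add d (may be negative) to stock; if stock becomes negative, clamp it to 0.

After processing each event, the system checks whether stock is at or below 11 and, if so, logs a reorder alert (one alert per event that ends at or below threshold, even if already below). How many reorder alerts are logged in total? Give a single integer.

Processing events:
Start: stock = 38
  Event 1 (restock 8): 38 + 8 = 46
  Event 2 (sale 12): sell min(12,46)=12. stock: 46 - 12 = 34. total_sold = 12
  Event 3 (adjust -2): 34 + -2 = 32
  Event 4 (sale 10): sell min(10,32)=10. stock: 32 - 10 = 22. total_sold = 22
  Event 5 (sale 24): sell min(24,22)=22. stock: 22 - 22 = 0. total_sold = 44
  Event 6 (restock 36): 0 + 36 = 36
  Event 7 (sale 10): sell min(10,36)=10. stock: 36 - 10 = 26. total_sold = 54
  Event 8 (restock 37): 26 + 37 = 63
  Event 9 (restock 17): 63 + 17 = 80
  Event 10 (return 6): 80 + 6 = 86
  Event 11 (sale 20): sell min(20,86)=20. stock: 86 - 20 = 66. total_sold = 74
  Event 12 (sale 2): sell min(2,66)=2. stock: 66 - 2 = 64. total_sold = 76
Final: stock = 64, total_sold = 76

Checking against threshold 11:
  After event 1: stock=46 > 11
  After event 2: stock=34 > 11
  After event 3: stock=32 > 11
  After event 4: stock=22 > 11
  After event 5: stock=0 <= 11 -> ALERT
  After event 6: stock=36 > 11
  After event 7: stock=26 > 11
  After event 8: stock=63 > 11
  After event 9: stock=80 > 11
  After event 10: stock=86 > 11
  After event 11: stock=66 > 11
  After event 12: stock=64 > 11
Alert events: [5]. Count = 1

Answer: 1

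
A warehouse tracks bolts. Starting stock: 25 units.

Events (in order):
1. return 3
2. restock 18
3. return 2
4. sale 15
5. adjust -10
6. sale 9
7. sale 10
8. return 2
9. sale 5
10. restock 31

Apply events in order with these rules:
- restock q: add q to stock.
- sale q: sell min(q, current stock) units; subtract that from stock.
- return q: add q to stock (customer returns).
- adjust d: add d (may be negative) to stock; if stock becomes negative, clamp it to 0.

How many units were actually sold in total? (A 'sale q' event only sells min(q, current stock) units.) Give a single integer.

Answer: 39

Derivation:
Processing events:
Start: stock = 25
  Event 1 (return 3): 25 + 3 = 28
  Event 2 (restock 18): 28 + 18 = 46
  Event 3 (return 2): 46 + 2 = 48
  Event 4 (sale 15): sell min(15,48)=15. stock: 48 - 15 = 33. total_sold = 15
  Event 5 (adjust -10): 33 + -10 = 23
  Event 6 (sale 9): sell min(9,23)=9. stock: 23 - 9 = 14. total_sold = 24
  Event 7 (sale 10): sell min(10,14)=10. stock: 14 - 10 = 4. total_sold = 34
  Event 8 (return 2): 4 + 2 = 6
  Event 9 (sale 5): sell min(5,6)=5. stock: 6 - 5 = 1. total_sold = 39
  Event 10 (restock 31): 1 + 31 = 32
Final: stock = 32, total_sold = 39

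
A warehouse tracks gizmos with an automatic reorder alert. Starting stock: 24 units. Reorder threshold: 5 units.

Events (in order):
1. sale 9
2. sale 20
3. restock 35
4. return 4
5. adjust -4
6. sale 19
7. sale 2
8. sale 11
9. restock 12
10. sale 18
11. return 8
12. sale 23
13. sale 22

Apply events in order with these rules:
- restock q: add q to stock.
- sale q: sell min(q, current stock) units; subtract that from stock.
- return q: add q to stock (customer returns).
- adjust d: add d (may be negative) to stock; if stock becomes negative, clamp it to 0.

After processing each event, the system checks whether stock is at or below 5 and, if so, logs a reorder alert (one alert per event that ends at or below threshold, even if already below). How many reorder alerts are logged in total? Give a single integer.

Answer: 5

Derivation:
Processing events:
Start: stock = 24
  Event 1 (sale 9): sell min(9,24)=9. stock: 24 - 9 = 15. total_sold = 9
  Event 2 (sale 20): sell min(20,15)=15. stock: 15 - 15 = 0. total_sold = 24
  Event 3 (restock 35): 0 + 35 = 35
  Event 4 (return 4): 35 + 4 = 39
  Event 5 (adjust -4): 39 + -4 = 35
  Event 6 (sale 19): sell min(19,35)=19. stock: 35 - 19 = 16. total_sold = 43
  Event 7 (sale 2): sell min(2,16)=2. stock: 16 - 2 = 14. total_sold = 45
  Event 8 (sale 11): sell min(11,14)=11. stock: 14 - 11 = 3. total_sold = 56
  Event 9 (restock 12): 3 + 12 = 15
  Event 10 (sale 18): sell min(18,15)=15. stock: 15 - 15 = 0. total_sold = 71
  Event 11 (return 8): 0 + 8 = 8
  Event 12 (sale 23): sell min(23,8)=8. stock: 8 - 8 = 0. total_sold = 79
  Event 13 (sale 22): sell min(22,0)=0. stock: 0 - 0 = 0. total_sold = 79
Final: stock = 0, total_sold = 79

Checking against threshold 5:
  After event 1: stock=15 > 5
  After event 2: stock=0 <= 5 -> ALERT
  After event 3: stock=35 > 5
  After event 4: stock=39 > 5
  After event 5: stock=35 > 5
  After event 6: stock=16 > 5
  After event 7: stock=14 > 5
  After event 8: stock=3 <= 5 -> ALERT
  After event 9: stock=15 > 5
  After event 10: stock=0 <= 5 -> ALERT
  After event 11: stock=8 > 5
  After event 12: stock=0 <= 5 -> ALERT
  After event 13: stock=0 <= 5 -> ALERT
Alert events: [2, 8, 10, 12, 13]. Count = 5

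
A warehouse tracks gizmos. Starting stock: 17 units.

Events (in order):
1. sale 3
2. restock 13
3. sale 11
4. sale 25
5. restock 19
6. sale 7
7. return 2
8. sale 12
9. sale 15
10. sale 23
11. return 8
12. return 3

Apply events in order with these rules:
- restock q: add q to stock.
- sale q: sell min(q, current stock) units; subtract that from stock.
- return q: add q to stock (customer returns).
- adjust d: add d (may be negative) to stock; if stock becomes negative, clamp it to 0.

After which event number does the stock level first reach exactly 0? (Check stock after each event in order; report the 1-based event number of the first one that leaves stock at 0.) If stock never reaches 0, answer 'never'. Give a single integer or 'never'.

Answer: 4

Derivation:
Processing events:
Start: stock = 17
  Event 1 (sale 3): sell min(3,17)=3. stock: 17 - 3 = 14. total_sold = 3
  Event 2 (restock 13): 14 + 13 = 27
  Event 3 (sale 11): sell min(11,27)=11. stock: 27 - 11 = 16. total_sold = 14
  Event 4 (sale 25): sell min(25,16)=16. stock: 16 - 16 = 0. total_sold = 30
  Event 5 (restock 19): 0 + 19 = 19
  Event 6 (sale 7): sell min(7,19)=7. stock: 19 - 7 = 12. total_sold = 37
  Event 7 (return 2): 12 + 2 = 14
  Event 8 (sale 12): sell min(12,14)=12. stock: 14 - 12 = 2. total_sold = 49
  Event 9 (sale 15): sell min(15,2)=2. stock: 2 - 2 = 0. total_sold = 51
  Event 10 (sale 23): sell min(23,0)=0. stock: 0 - 0 = 0. total_sold = 51
  Event 11 (return 8): 0 + 8 = 8
  Event 12 (return 3): 8 + 3 = 11
Final: stock = 11, total_sold = 51

First zero at event 4.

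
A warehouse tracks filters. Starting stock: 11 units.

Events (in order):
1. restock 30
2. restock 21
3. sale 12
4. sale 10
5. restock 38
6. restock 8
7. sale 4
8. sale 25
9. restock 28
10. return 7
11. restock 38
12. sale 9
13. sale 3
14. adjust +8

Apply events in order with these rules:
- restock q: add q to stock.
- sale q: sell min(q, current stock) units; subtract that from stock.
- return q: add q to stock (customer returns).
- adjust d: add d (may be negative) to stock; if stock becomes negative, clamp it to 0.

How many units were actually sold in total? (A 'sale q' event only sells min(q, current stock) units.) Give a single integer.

Answer: 63

Derivation:
Processing events:
Start: stock = 11
  Event 1 (restock 30): 11 + 30 = 41
  Event 2 (restock 21): 41 + 21 = 62
  Event 3 (sale 12): sell min(12,62)=12. stock: 62 - 12 = 50. total_sold = 12
  Event 4 (sale 10): sell min(10,50)=10. stock: 50 - 10 = 40. total_sold = 22
  Event 5 (restock 38): 40 + 38 = 78
  Event 6 (restock 8): 78 + 8 = 86
  Event 7 (sale 4): sell min(4,86)=4. stock: 86 - 4 = 82. total_sold = 26
  Event 8 (sale 25): sell min(25,82)=25. stock: 82 - 25 = 57. total_sold = 51
  Event 9 (restock 28): 57 + 28 = 85
  Event 10 (return 7): 85 + 7 = 92
  Event 11 (restock 38): 92 + 38 = 130
  Event 12 (sale 9): sell min(9,130)=9. stock: 130 - 9 = 121. total_sold = 60
  Event 13 (sale 3): sell min(3,121)=3. stock: 121 - 3 = 118. total_sold = 63
  Event 14 (adjust +8): 118 + 8 = 126
Final: stock = 126, total_sold = 63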